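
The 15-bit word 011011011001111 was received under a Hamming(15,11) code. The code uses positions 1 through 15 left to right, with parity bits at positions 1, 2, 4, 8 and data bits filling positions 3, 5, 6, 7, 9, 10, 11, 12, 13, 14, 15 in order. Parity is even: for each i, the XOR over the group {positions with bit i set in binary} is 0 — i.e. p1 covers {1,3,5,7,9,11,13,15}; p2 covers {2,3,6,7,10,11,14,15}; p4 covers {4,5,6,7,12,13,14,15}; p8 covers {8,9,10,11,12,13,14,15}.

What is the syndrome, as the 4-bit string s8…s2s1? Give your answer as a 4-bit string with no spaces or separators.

0011

s1 (pos 1,3,5,7,9,11,13,15): 0⊕1⊕1⊕0⊕1⊕0⊕1⊕1 = 1
s2 (pos 2,3,6,7,10,11,14,15): 1⊕1⊕1⊕0⊕0⊕0⊕1⊕1 = 1
s4 (pos 4,5,6,7,12,13,14,15): 0⊕1⊕1⊕0⊕1⊕1⊕1⊕1 = 0
s8 (pos 8,9,10,11,12,13,14,15): 1⊕1⊕0⊕0⊕1⊕1⊕1⊕1 = 0
Syndrome s8…s1 = 0011 → error at position 3.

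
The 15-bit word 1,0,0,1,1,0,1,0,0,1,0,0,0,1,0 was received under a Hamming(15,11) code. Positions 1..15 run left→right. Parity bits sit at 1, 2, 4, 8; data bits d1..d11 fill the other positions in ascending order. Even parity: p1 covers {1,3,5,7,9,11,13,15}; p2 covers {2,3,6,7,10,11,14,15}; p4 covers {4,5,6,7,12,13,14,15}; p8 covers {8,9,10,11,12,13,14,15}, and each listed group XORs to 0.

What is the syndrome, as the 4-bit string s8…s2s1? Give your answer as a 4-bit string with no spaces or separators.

0011

s1 (pos 1,3,5,7,9,11,13,15): 1⊕0⊕1⊕1⊕0⊕0⊕0⊕0 = 1
s2 (pos 2,3,6,7,10,11,14,15): 0⊕0⊕0⊕1⊕1⊕0⊕1⊕0 = 1
s4 (pos 4,5,6,7,12,13,14,15): 1⊕1⊕0⊕1⊕0⊕0⊕1⊕0 = 0
s8 (pos 8,9,10,11,12,13,14,15): 0⊕0⊕1⊕0⊕0⊕0⊕1⊕0 = 0
Syndrome s8…s1 = 0011 → error at position 3.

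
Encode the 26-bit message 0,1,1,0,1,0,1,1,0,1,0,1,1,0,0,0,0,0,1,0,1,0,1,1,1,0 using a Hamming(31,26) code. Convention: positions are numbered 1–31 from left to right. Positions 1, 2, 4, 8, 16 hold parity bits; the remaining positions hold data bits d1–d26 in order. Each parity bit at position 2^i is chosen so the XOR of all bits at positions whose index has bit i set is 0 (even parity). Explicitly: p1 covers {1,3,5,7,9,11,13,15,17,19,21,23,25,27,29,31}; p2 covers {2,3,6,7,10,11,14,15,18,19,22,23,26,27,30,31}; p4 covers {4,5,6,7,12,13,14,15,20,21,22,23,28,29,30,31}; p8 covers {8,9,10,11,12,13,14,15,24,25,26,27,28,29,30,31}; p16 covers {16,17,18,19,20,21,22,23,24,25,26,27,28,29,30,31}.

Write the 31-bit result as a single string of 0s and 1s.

1001110110110101110000010101110

Place data at non-parity positions: p1 p2 0 p4 1 1 0 p8 1 0 1 1 0 1 0 p16 1 1 0 0 0 0 0 1 0 1 0 1 1 1 0
p1 (pos 1,3,5,7,9,11,13,15,17,19,21,23,25,27,29,31): XOR of data positions = 0⊕1⊕0⊕1⊕1⊕0⊕0⊕1⊕0⊕0⊕0⊕0⊕0⊕1⊕0 = 1
p2 (pos 2,3,6,7,10,11,14,15,18,19,22,23,26,27,30,31): XOR of data positions = 0⊕1⊕0⊕0⊕1⊕1⊕0⊕1⊕0⊕0⊕0⊕1⊕0⊕1⊕0 = 0
p4 (pos 4,5,6,7,12,13,14,15,20,21,22,23,28,29,30,31): XOR of data positions = 1⊕1⊕0⊕1⊕0⊕1⊕0⊕0⊕0⊕0⊕0⊕1⊕1⊕1⊕0 = 1
p8 (pos 8,9,10,11,12,13,14,15,24,25,26,27,28,29,30,31): XOR of data positions = 1⊕0⊕1⊕1⊕0⊕1⊕0⊕1⊕0⊕1⊕0⊕1⊕1⊕1⊕0 = 1
p16 (pos 16,17,18,19,20,21,22,23,24,25,26,27,28,29,30,31): XOR of data positions = 1⊕1⊕0⊕0⊕0⊕0⊕0⊕1⊕0⊕1⊕0⊕1⊕1⊕1⊕0 = 1
Codeword: 1001110110110101110000010101110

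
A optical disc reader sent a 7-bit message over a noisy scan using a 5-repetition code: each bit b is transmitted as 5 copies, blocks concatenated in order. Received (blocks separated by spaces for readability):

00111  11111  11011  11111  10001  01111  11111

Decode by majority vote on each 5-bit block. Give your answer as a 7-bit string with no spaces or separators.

1111011

Block 1 (00111): 3 ones → 1
Block 2 (11111): 5 ones → 1
Block 3 (11011): 4 ones → 1
Block 4 (11111): 5 ones → 1
Block 5 (10001): 2 ones → 0
Block 6 (01111): 4 ones → 1
Block 7 (11111): 5 ones → 1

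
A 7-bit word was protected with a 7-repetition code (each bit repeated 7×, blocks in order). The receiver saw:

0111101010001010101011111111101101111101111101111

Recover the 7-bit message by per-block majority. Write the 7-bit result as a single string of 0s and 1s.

Block 1 (0111101): 5 ones → 1
Block 2 (0100010): 2 ones → 0
Block 3 (1010101): 4 ones → 1
Block 4 (1111111): 7 ones → 1
Block 5 (1011011): 5 ones → 1
Block 6 (1110111): 6 ones → 1
Block 7 (1101111): 6 ones → 1

1011111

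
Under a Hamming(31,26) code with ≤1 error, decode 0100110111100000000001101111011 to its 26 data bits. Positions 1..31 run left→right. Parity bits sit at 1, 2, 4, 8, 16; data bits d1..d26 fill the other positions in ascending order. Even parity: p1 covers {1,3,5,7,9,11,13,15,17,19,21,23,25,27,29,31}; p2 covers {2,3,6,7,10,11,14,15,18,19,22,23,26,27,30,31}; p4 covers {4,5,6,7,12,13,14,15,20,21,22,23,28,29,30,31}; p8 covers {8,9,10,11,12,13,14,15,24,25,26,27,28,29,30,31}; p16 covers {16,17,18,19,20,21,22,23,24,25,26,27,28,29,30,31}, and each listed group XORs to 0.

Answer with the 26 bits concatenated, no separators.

00101110000000001101111011

s1 (pos 1,3,5,7,9,11,13,15,17,19,21,23,25,27,29,31): 0⊕0⊕1⊕0⊕1⊕1⊕0⊕0⊕0⊕0⊕0⊕1⊕1⊕1⊕0⊕1 = 1
s2 (pos 2,3,6,7,10,11,14,15,18,19,22,23,26,27,30,31): 1⊕0⊕1⊕0⊕1⊕1⊕0⊕0⊕0⊕0⊕1⊕1⊕1⊕1⊕1⊕1 = 0
s4 (pos 4,5,6,7,12,13,14,15,20,21,22,23,28,29,30,31): 0⊕1⊕1⊕0⊕0⊕0⊕0⊕0⊕0⊕0⊕1⊕1⊕1⊕0⊕1⊕1 = 1
s8 (pos 8,9,10,11,12,13,14,15,24,25,26,27,28,29,30,31): 1⊕1⊕1⊕1⊕0⊕0⊕0⊕0⊕0⊕1⊕1⊕1⊕1⊕0⊕1⊕1 = 0
s16 (pos 16,17,18,19,20,21,22,23,24,25,26,27,28,29,30,31): 0⊕0⊕0⊕0⊕0⊕0⊕1⊕1⊕0⊕1⊕1⊕1⊕1⊕0⊕1⊕1 = 0
Syndrome s16…s1 = 00101 → error at position 5.
Flip position 5: 0100110111100000000001101111011 → 0100010111100000000001101111011
Read data bits from positions 3,5,6,7,9,10,11,12,13,14,15,17,18,19,20,21,22,23,24,25,26,27,28,29,30,31: 00101110000000001101111011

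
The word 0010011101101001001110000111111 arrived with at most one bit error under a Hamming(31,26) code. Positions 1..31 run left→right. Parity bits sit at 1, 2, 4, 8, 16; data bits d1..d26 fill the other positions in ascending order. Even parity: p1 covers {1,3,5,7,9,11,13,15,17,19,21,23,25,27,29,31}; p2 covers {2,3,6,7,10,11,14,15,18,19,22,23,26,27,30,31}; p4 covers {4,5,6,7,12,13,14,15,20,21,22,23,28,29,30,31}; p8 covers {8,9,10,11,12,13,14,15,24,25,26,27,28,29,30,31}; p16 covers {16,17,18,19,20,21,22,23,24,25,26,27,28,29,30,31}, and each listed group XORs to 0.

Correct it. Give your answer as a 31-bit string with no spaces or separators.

s1 (pos 1,3,5,7,9,11,13,15,17,19,21,23,25,27,29,31): 0⊕1⊕0⊕1⊕0⊕1⊕1⊕0⊕0⊕1⊕1⊕0⊕0⊕1⊕1⊕1 = 1
s2 (pos 2,3,6,7,10,11,14,15,18,19,22,23,26,27,30,31): 0⊕1⊕1⊕1⊕1⊕1⊕0⊕0⊕0⊕1⊕0⊕0⊕1⊕1⊕1⊕1 = 0
s4 (pos 4,5,6,7,12,13,14,15,20,21,22,23,28,29,30,31): 0⊕0⊕1⊕1⊕0⊕1⊕0⊕0⊕1⊕1⊕0⊕0⊕1⊕1⊕1⊕1 = 1
s8 (pos 8,9,10,11,12,13,14,15,24,25,26,27,28,29,30,31): 1⊕0⊕1⊕1⊕0⊕1⊕0⊕0⊕0⊕0⊕1⊕1⊕1⊕1⊕1⊕1 = 0
s16 (pos 16,17,18,19,20,21,22,23,24,25,26,27,28,29,30,31): 1⊕0⊕0⊕1⊕1⊕1⊕0⊕0⊕0⊕0⊕1⊕1⊕1⊕1⊕1⊕1 = 0
Syndrome s16…s1 = 00101 → error at position 5.
Flip position 5: 0010011101101001001110000111111 → 0010111101101001001110000111111

0010111101101001001110000111111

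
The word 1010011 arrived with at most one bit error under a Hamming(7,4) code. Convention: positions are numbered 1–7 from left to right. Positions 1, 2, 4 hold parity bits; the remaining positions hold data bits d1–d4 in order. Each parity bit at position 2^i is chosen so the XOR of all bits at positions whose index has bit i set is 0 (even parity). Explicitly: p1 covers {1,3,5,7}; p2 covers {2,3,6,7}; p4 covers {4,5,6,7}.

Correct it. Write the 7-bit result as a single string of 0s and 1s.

s1 (pos 1,3,5,7): 1⊕1⊕0⊕1 = 1
s2 (pos 2,3,6,7): 0⊕1⊕1⊕1 = 1
s4 (pos 4,5,6,7): 0⊕0⊕1⊕1 = 0
Syndrome s4…s1 = 011 → error at position 3.
Flip position 3: 1010011 → 1000011

1000011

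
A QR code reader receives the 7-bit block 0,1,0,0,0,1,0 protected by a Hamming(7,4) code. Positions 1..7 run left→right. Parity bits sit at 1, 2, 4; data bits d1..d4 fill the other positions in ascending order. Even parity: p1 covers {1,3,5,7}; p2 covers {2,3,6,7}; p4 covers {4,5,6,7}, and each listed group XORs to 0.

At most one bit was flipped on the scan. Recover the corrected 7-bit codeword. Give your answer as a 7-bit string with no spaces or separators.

0101010

s1 (pos 1,3,5,7): 0⊕0⊕0⊕0 = 0
s2 (pos 2,3,6,7): 1⊕0⊕1⊕0 = 0
s4 (pos 4,5,6,7): 0⊕0⊕1⊕0 = 1
Syndrome s4…s1 = 100 → error at position 4.
Flip position 4: 0100010 → 0101010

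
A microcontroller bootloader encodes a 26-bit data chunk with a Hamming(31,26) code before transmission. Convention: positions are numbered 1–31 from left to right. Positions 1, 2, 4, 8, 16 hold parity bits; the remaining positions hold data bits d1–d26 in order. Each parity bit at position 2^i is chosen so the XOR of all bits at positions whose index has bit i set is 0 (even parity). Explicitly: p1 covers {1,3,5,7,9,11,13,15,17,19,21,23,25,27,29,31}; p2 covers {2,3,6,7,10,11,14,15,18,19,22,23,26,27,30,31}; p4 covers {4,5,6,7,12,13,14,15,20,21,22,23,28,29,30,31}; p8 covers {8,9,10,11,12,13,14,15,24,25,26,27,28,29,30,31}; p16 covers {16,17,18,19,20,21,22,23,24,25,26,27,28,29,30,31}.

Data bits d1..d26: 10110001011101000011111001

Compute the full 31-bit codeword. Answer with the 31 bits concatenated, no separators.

0111011100010110101000011111001

Place data at non-parity positions: p1 p2 1 p4 0 1 1 p8 0 0 0 1 0 1 1 p16 1 0 1 0 0 0 0 1 1 1 1 1 0 0 1
p1 (pos 1,3,5,7,9,11,13,15,17,19,21,23,25,27,29,31): XOR of data positions = 1⊕0⊕1⊕0⊕0⊕0⊕1⊕1⊕1⊕0⊕0⊕1⊕1⊕0⊕1 = 0
p2 (pos 2,3,6,7,10,11,14,15,18,19,22,23,26,27,30,31): XOR of data positions = 1⊕1⊕1⊕0⊕0⊕1⊕1⊕0⊕1⊕0⊕0⊕1⊕1⊕0⊕1 = 1
p4 (pos 4,5,6,7,12,13,14,15,20,21,22,23,28,29,30,31): XOR of data positions = 0⊕1⊕1⊕1⊕0⊕1⊕1⊕0⊕0⊕0⊕0⊕1⊕0⊕0⊕1 = 1
p8 (pos 8,9,10,11,12,13,14,15,24,25,26,27,28,29,30,31): XOR of data positions = 0⊕0⊕0⊕1⊕0⊕1⊕1⊕1⊕1⊕1⊕1⊕1⊕0⊕0⊕1 = 1
p16 (pos 16,17,18,19,20,21,22,23,24,25,26,27,28,29,30,31): XOR of data positions = 1⊕0⊕1⊕0⊕0⊕0⊕0⊕1⊕1⊕1⊕1⊕1⊕0⊕0⊕1 = 0
Codeword: 0111011100010110101000011111001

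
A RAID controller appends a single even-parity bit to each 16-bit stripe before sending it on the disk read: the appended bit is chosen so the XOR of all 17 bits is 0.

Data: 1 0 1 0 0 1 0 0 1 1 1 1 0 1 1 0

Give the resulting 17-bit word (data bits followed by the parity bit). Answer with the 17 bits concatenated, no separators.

XOR of the 16 data bits: 1⊕0⊕1⊕0⊕0⊕1⊕0⊕0⊕1⊕1⊕1⊕1⊕0⊕1⊕1⊕0 = 1
Parity bit = 1 (so all 17 bits XOR to 0).

10100100111101101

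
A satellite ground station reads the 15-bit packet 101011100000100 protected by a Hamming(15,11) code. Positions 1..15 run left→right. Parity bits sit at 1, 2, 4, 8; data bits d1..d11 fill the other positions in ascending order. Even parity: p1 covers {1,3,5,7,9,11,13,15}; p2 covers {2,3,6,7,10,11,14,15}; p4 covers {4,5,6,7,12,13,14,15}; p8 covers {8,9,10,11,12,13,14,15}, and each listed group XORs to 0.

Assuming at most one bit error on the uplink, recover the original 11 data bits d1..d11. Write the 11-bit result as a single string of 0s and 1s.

11110010100

s1 (pos 1,3,5,7,9,11,13,15): 1⊕1⊕1⊕1⊕0⊕0⊕1⊕0 = 1
s2 (pos 2,3,6,7,10,11,14,15): 0⊕1⊕1⊕1⊕0⊕0⊕0⊕0 = 1
s4 (pos 4,5,6,7,12,13,14,15): 0⊕1⊕1⊕1⊕0⊕1⊕0⊕0 = 0
s8 (pos 8,9,10,11,12,13,14,15): 0⊕0⊕0⊕0⊕0⊕1⊕0⊕0 = 1
Syndrome s8…s1 = 1011 → error at position 11.
Flip position 11: 101011100000100 → 101011100010100
Read data bits from positions 3,5,6,7,9,10,11,12,13,14,15: 11110010100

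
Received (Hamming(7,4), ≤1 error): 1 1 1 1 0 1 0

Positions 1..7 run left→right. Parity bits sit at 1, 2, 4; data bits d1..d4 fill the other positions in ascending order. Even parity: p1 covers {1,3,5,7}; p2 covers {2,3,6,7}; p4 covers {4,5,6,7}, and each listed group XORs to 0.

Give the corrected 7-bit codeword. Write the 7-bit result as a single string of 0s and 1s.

s1 (pos 1,3,5,7): 1⊕1⊕0⊕0 = 0
s2 (pos 2,3,6,7): 1⊕1⊕1⊕0 = 1
s4 (pos 4,5,6,7): 1⊕0⊕1⊕0 = 0
Syndrome s4…s1 = 010 → error at position 2.
Flip position 2: 1111010 → 1011010

1011010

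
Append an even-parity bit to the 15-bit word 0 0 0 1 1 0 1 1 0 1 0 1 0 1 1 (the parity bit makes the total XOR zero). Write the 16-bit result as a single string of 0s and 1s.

XOR of the 15 data bits: 0⊕0⊕0⊕1⊕1⊕0⊕1⊕1⊕0⊕1⊕0⊕1⊕0⊕1⊕1 = 0
Parity bit = 0 (so all 16 bits XOR to 0).

0001101101010110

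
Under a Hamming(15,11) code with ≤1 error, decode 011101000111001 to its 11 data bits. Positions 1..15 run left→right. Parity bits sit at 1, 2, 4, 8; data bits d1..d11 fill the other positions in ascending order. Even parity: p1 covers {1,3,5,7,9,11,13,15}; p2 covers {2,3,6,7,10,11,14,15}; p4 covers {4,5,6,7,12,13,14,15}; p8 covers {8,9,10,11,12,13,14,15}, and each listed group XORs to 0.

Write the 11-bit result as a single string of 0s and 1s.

s1 (pos 1,3,5,7,9,11,13,15): 0⊕1⊕0⊕0⊕0⊕1⊕0⊕1 = 1
s2 (pos 2,3,6,7,10,11,14,15): 1⊕1⊕1⊕0⊕1⊕1⊕0⊕1 = 0
s4 (pos 4,5,6,7,12,13,14,15): 1⊕0⊕1⊕0⊕1⊕0⊕0⊕1 = 0
s8 (pos 8,9,10,11,12,13,14,15): 0⊕0⊕1⊕1⊕1⊕0⊕0⊕1 = 0
Syndrome s8…s1 = 0001 → error at position 1.
Flip position 1: 011101000111001 → 111101000111001
Read data bits from positions 3,5,6,7,9,10,11,12,13,14,15: 10100111001

10100111001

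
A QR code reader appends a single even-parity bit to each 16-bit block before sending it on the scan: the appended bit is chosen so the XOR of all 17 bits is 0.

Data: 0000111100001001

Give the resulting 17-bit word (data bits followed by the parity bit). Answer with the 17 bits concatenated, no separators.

XOR of the 16 data bits: 0⊕0⊕0⊕0⊕1⊕1⊕1⊕1⊕0⊕0⊕0⊕0⊕1⊕0⊕0⊕1 = 0
Parity bit = 0 (so all 17 bits XOR to 0).

00001111000010010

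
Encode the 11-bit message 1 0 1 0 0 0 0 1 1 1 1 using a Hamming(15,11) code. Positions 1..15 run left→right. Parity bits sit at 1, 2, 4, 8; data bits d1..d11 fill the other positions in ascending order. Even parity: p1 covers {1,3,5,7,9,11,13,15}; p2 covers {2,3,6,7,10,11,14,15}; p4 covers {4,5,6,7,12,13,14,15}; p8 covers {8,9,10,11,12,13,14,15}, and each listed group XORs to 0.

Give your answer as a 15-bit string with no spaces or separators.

Place data at non-parity positions: p1 p2 1 p4 0 1 0 p8 0 0 0 1 1 1 1
p1 (pos 1,3,5,7,9,11,13,15): XOR of data positions = 1⊕0⊕0⊕0⊕0⊕1⊕1 = 1
p2 (pos 2,3,6,7,10,11,14,15): XOR of data positions = 1⊕1⊕0⊕0⊕0⊕1⊕1 = 0
p4 (pos 4,5,6,7,12,13,14,15): XOR of data positions = 0⊕1⊕0⊕1⊕1⊕1⊕1 = 1
p8 (pos 8,9,10,11,12,13,14,15): XOR of data positions = 0⊕0⊕0⊕1⊕1⊕1⊕1 = 0
Codeword: 101101000001111

101101000001111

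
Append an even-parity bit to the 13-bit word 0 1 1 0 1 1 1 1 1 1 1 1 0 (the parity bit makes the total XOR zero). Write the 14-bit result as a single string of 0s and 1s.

01101111111100

XOR of the 13 data bits: 0⊕1⊕1⊕0⊕1⊕1⊕1⊕1⊕1⊕1⊕1⊕1⊕0 = 0
Parity bit = 0 (so all 14 bits XOR to 0).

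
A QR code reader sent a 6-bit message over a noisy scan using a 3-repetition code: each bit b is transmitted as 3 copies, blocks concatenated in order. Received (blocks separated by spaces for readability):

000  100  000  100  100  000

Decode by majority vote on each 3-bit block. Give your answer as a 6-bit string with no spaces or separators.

Block 1 (000): 0 ones → 0
Block 2 (100): 1 one → 0
Block 3 (000): 0 ones → 0
Block 4 (100): 1 one → 0
Block 5 (100): 1 one → 0
Block 6 (000): 0 ones → 0

000000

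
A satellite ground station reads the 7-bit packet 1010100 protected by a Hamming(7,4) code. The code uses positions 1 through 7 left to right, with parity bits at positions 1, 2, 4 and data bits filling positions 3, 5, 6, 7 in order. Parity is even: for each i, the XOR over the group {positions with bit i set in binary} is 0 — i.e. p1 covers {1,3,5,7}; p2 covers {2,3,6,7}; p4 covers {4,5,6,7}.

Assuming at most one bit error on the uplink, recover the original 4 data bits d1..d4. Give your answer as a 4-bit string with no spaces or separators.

s1 (pos 1,3,5,7): 1⊕1⊕1⊕0 = 1
s2 (pos 2,3,6,7): 0⊕1⊕0⊕0 = 1
s4 (pos 4,5,6,7): 0⊕1⊕0⊕0 = 1
Syndrome s4…s1 = 111 → error at position 7.
Flip position 7: 1010100 → 1010101
Read data bits from positions 3,5,6,7: 1101

1101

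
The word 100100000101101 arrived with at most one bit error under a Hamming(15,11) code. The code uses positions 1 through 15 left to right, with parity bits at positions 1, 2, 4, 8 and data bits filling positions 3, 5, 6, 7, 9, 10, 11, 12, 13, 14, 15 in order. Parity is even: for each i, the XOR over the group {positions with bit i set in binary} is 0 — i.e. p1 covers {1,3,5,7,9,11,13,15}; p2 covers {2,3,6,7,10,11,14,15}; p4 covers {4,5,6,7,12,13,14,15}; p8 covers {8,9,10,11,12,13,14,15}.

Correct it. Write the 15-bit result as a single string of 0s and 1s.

s1 (pos 1,3,5,7,9,11,13,15): 1⊕0⊕0⊕0⊕0⊕0⊕1⊕1 = 1
s2 (pos 2,3,6,7,10,11,14,15): 0⊕0⊕0⊕0⊕1⊕0⊕0⊕1 = 0
s4 (pos 4,5,6,7,12,13,14,15): 1⊕0⊕0⊕0⊕1⊕1⊕0⊕1 = 0
s8 (pos 8,9,10,11,12,13,14,15): 0⊕0⊕1⊕0⊕1⊕1⊕0⊕1 = 0
Syndrome s8…s1 = 0001 → error at position 1.
Flip position 1: 100100000101101 → 000100000101101

000100000101101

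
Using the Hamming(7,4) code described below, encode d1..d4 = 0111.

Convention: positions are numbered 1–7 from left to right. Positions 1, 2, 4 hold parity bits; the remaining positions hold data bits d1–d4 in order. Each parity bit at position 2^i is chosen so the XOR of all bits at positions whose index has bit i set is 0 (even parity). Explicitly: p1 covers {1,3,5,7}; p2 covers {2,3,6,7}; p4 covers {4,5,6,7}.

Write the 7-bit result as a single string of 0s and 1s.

Place data at non-parity positions: p1 p2 0 p4 1 1 1
p1 (pos 1,3,5,7): XOR of data positions = 0⊕1⊕1 = 0
p2 (pos 2,3,6,7): XOR of data positions = 0⊕1⊕1 = 0
p4 (pos 4,5,6,7): XOR of data positions = 1⊕1⊕1 = 1
Codeword: 0001111

0001111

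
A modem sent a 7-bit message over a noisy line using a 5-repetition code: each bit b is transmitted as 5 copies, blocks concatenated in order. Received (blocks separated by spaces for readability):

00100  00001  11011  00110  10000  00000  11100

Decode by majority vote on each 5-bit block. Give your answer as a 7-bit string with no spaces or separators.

0010001

Block 1 (00100): 1 one → 0
Block 2 (00001): 1 one → 0
Block 3 (11011): 4 ones → 1
Block 4 (00110): 2 ones → 0
Block 5 (10000): 1 one → 0
Block 6 (00000): 0 ones → 0
Block 7 (11100): 3 ones → 1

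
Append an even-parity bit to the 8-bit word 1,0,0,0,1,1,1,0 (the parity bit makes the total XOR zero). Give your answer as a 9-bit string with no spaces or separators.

XOR of the 8 data bits: 1⊕0⊕0⊕0⊕1⊕1⊕1⊕0 = 0
Parity bit = 0 (so all 9 bits XOR to 0).

100011100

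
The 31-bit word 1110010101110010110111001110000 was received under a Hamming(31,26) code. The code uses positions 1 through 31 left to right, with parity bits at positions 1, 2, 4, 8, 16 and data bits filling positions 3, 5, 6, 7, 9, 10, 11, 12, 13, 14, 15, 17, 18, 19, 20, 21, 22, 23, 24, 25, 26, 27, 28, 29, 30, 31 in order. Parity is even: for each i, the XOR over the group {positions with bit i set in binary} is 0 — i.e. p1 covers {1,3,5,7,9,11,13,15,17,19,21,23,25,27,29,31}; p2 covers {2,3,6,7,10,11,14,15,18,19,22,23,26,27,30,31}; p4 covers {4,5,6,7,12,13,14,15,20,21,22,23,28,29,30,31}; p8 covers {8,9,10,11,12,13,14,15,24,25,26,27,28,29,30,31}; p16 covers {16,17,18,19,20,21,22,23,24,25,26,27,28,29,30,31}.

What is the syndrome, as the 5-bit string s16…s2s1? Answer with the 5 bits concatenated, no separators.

00000

s1 (pos 1,3,5,7,9,11,13,15,17,19,21,23,25,27,29,31): 1⊕1⊕0⊕0⊕0⊕1⊕0⊕1⊕1⊕0⊕1⊕0⊕1⊕1⊕0⊕0 = 0
s2 (pos 2,3,6,7,10,11,14,15,18,19,22,23,26,27,30,31): 1⊕1⊕1⊕0⊕1⊕1⊕0⊕1⊕1⊕0⊕1⊕0⊕1⊕1⊕0⊕0 = 0
s4 (pos 4,5,6,7,12,13,14,15,20,21,22,23,28,29,30,31): 0⊕0⊕1⊕0⊕1⊕0⊕0⊕1⊕1⊕1⊕1⊕0⊕0⊕0⊕0⊕0 = 0
s8 (pos 8,9,10,11,12,13,14,15,24,25,26,27,28,29,30,31): 1⊕0⊕1⊕1⊕1⊕0⊕0⊕1⊕0⊕1⊕1⊕1⊕0⊕0⊕0⊕0 = 0
s16 (pos 16,17,18,19,20,21,22,23,24,25,26,27,28,29,30,31): 0⊕1⊕1⊕0⊕1⊕1⊕1⊕0⊕0⊕1⊕1⊕1⊕0⊕0⊕0⊕0 = 0
Syndrome s16…s1 = 00000 → no error.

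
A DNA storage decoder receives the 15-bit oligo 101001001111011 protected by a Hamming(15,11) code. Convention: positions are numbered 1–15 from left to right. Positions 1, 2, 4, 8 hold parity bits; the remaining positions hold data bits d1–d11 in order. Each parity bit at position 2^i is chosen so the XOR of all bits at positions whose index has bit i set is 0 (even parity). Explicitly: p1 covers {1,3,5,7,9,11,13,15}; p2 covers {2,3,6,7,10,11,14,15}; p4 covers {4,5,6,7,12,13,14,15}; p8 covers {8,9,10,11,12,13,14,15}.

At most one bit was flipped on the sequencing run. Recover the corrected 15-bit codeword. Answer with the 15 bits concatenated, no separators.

s1 (pos 1,3,5,7,9,11,13,15): 1⊕1⊕0⊕0⊕1⊕1⊕0⊕1 = 1
s2 (pos 2,3,6,7,10,11,14,15): 0⊕1⊕1⊕0⊕1⊕1⊕1⊕1 = 0
s4 (pos 4,5,6,7,12,13,14,15): 0⊕0⊕1⊕0⊕1⊕0⊕1⊕1 = 0
s8 (pos 8,9,10,11,12,13,14,15): 0⊕1⊕1⊕1⊕1⊕0⊕1⊕1 = 0
Syndrome s8…s1 = 0001 → error at position 1.
Flip position 1: 101001001111011 → 001001001111011

001001001111011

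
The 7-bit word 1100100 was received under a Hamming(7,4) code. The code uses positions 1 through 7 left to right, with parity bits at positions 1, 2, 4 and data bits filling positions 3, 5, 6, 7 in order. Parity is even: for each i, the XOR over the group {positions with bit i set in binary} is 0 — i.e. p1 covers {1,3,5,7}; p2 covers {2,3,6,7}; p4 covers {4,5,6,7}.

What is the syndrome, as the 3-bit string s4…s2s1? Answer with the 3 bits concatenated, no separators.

s1 (pos 1,3,5,7): 1⊕0⊕1⊕0 = 0
s2 (pos 2,3,6,7): 1⊕0⊕0⊕0 = 1
s4 (pos 4,5,6,7): 0⊕1⊕0⊕0 = 1
Syndrome s4…s1 = 110 → error at position 6.

110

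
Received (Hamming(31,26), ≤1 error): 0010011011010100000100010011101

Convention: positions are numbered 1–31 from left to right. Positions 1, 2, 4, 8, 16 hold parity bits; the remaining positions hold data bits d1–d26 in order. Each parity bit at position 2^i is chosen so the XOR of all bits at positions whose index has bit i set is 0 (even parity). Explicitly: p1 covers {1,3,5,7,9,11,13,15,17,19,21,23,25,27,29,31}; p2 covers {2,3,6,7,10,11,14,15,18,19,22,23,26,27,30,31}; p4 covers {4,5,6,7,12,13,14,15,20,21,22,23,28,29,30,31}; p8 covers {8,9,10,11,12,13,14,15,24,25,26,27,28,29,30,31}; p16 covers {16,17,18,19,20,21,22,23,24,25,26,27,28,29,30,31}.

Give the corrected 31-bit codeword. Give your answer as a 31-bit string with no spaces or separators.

s1 (pos 1,3,5,7,9,11,13,15,17,19,21,23,25,27,29,31): 0⊕1⊕0⊕1⊕1⊕0⊕0⊕0⊕0⊕0⊕0⊕0⊕0⊕1⊕1⊕1 = 0
s2 (pos 2,3,6,7,10,11,14,15,18,19,22,23,26,27,30,31): 0⊕1⊕1⊕1⊕1⊕0⊕1⊕0⊕0⊕0⊕0⊕0⊕0⊕1⊕0⊕1 = 1
s4 (pos 4,5,6,7,12,13,14,15,20,21,22,23,28,29,30,31): 0⊕0⊕1⊕1⊕1⊕0⊕1⊕0⊕1⊕0⊕0⊕0⊕1⊕1⊕0⊕1 = 0
s8 (pos 8,9,10,11,12,13,14,15,24,25,26,27,28,29,30,31): 0⊕1⊕1⊕0⊕1⊕0⊕1⊕0⊕1⊕0⊕0⊕1⊕1⊕1⊕0⊕1 = 1
s16 (pos 16,17,18,19,20,21,22,23,24,25,26,27,28,29,30,31): 0⊕0⊕0⊕0⊕1⊕0⊕0⊕0⊕1⊕0⊕0⊕1⊕1⊕1⊕0⊕1 = 0
Syndrome s16…s1 = 01010 → error at position 10.
Flip position 10: 0010011011010100000100010011101 → 0010011010010100000100010011101

0010011010010100000100010011101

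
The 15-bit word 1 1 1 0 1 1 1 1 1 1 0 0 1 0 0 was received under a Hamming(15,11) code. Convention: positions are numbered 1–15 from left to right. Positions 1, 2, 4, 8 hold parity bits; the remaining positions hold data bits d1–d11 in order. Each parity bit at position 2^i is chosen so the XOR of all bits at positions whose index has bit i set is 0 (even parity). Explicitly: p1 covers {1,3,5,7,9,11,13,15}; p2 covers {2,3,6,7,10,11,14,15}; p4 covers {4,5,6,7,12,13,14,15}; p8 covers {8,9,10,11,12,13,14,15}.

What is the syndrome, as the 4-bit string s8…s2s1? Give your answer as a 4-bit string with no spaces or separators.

0010

s1 (pos 1,3,5,7,9,11,13,15): 1⊕1⊕1⊕1⊕1⊕0⊕1⊕0 = 0
s2 (pos 2,3,6,7,10,11,14,15): 1⊕1⊕1⊕1⊕1⊕0⊕0⊕0 = 1
s4 (pos 4,5,6,7,12,13,14,15): 0⊕1⊕1⊕1⊕0⊕1⊕0⊕0 = 0
s8 (pos 8,9,10,11,12,13,14,15): 1⊕1⊕1⊕0⊕0⊕1⊕0⊕0 = 0
Syndrome s8…s1 = 0010 → error at position 2.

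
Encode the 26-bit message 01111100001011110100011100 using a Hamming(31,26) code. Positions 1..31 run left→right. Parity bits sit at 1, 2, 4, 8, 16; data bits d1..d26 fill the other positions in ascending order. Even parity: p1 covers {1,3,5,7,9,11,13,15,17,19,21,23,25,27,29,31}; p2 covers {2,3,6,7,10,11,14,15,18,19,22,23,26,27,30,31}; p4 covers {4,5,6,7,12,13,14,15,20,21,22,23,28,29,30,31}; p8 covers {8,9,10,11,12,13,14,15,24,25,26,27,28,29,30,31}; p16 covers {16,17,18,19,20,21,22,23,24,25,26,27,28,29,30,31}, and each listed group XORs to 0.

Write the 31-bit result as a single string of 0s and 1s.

Place data at non-parity positions: p1 p2 0 p4 1 1 1 p8 1 1 0 0 0 0 1 p16 0 1 1 1 1 0 1 0 0 0 1 1 1 0 0
p1 (pos 1,3,5,7,9,11,13,15,17,19,21,23,25,27,29,31): XOR of data positions = 0⊕1⊕1⊕1⊕0⊕0⊕1⊕0⊕1⊕1⊕1⊕0⊕1⊕1⊕0 = 1
p2 (pos 2,3,6,7,10,11,14,15,18,19,22,23,26,27,30,31): XOR of data positions = 0⊕1⊕1⊕1⊕0⊕0⊕1⊕1⊕1⊕0⊕1⊕0⊕1⊕0⊕0 = 0
p4 (pos 4,5,6,7,12,13,14,15,20,21,22,23,28,29,30,31): XOR of data positions = 1⊕1⊕1⊕0⊕0⊕0⊕1⊕1⊕1⊕0⊕1⊕1⊕1⊕0⊕0 = 1
p8 (pos 8,9,10,11,12,13,14,15,24,25,26,27,28,29,30,31): XOR of data positions = 1⊕1⊕0⊕0⊕0⊕0⊕1⊕0⊕0⊕0⊕1⊕1⊕1⊕0⊕0 = 0
p16 (pos 16,17,18,19,20,21,22,23,24,25,26,27,28,29,30,31): XOR of data positions = 0⊕1⊕1⊕1⊕1⊕0⊕1⊕0⊕0⊕0⊕1⊕1⊕1⊕0⊕0 = 0
Codeword: 1001111011000010011110100011100

1001111011000010011110100011100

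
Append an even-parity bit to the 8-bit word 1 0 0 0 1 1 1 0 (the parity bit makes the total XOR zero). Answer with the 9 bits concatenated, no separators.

XOR of the 8 data bits: 1⊕0⊕0⊕0⊕1⊕1⊕1⊕0 = 0
Parity bit = 0 (so all 9 bits XOR to 0).

100011100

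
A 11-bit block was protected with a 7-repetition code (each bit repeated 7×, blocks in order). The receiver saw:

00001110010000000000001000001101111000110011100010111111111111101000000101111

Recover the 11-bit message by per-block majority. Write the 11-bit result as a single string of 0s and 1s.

Block 1 (0000111): 3 ones → 0
Block 2 (0010000): 1 one → 0
Block 3 (0000000): 0 ones → 0
Block 4 (0100000): 1 one → 0
Block 5 (1101111): 6 ones → 1
Block 6 (0001100): 2 ones → 0
Block 7 (1110001): 4 ones → 1
Block 8 (0111111): 6 ones → 1
Block 9 (1111111): 7 ones → 1
Block 10 (0100000): 1 one → 0
Block 11 (0101111): 5 ones → 1

00001011101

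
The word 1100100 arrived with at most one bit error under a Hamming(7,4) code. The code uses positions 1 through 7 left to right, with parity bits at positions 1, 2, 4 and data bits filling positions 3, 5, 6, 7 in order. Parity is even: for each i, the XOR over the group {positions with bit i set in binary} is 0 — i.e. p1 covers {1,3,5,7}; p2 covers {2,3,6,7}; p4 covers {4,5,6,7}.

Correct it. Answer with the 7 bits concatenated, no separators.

s1 (pos 1,3,5,7): 1⊕0⊕1⊕0 = 0
s2 (pos 2,3,6,7): 1⊕0⊕0⊕0 = 1
s4 (pos 4,5,6,7): 0⊕1⊕0⊕0 = 1
Syndrome s4…s1 = 110 → error at position 6.
Flip position 6: 1100100 → 1100110

1100110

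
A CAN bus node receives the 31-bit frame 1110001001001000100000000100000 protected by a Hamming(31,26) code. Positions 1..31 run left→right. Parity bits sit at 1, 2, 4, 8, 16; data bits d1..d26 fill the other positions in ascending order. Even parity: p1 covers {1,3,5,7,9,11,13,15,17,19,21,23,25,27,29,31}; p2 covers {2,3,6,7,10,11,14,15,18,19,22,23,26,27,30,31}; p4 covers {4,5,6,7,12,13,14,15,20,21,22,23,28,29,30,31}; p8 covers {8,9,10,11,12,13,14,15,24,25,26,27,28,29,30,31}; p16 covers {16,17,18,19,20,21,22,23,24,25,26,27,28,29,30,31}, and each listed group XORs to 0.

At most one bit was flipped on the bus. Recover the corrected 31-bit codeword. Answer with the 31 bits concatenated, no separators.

1110001001101000100000000100000

s1 (pos 1,3,5,7,9,11,13,15,17,19,21,23,25,27,29,31): 1⊕1⊕0⊕1⊕0⊕0⊕1⊕0⊕1⊕0⊕0⊕0⊕0⊕0⊕0⊕0 = 1
s2 (pos 2,3,6,7,10,11,14,15,18,19,22,23,26,27,30,31): 1⊕1⊕0⊕1⊕1⊕0⊕0⊕0⊕0⊕0⊕0⊕0⊕1⊕0⊕0⊕0 = 1
s4 (pos 4,5,6,7,12,13,14,15,20,21,22,23,28,29,30,31): 0⊕0⊕0⊕1⊕0⊕1⊕0⊕0⊕0⊕0⊕0⊕0⊕0⊕0⊕0⊕0 = 0
s8 (pos 8,9,10,11,12,13,14,15,24,25,26,27,28,29,30,31): 0⊕0⊕1⊕0⊕0⊕1⊕0⊕0⊕0⊕0⊕1⊕0⊕0⊕0⊕0⊕0 = 1
s16 (pos 16,17,18,19,20,21,22,23,24,25,26,27,28,29,30,31): 0⊕1⊕0⊕0⊕0⊕0⊕0⊕0⊕0⊕0⊕1⊕0⊕0⊕0⊕0⊕0 = 0
Syndrome s16…s1 = 01011 → error at position 11.
Flip position 11: 1110001001001000100000000100000 → 1110001001101000100000000100000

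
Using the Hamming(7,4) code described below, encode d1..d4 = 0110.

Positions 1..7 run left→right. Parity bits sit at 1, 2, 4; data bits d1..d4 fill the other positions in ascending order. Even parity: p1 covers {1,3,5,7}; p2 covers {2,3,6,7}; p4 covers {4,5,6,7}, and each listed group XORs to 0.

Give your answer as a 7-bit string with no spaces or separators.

Place data at non-parity positions: p1 p2 0 p4 1 1 0
p1 (pos 1,3,5,7): XOR of data positions = 0⊕1⊕0 = 1
p2 (pos 2,3,6,7): XOR of data positions = 0⊕1⊕0 = 1
p4 (pos 4,5,6,7): XOR of data positions = 1⊕1⊕0 = 0
Codeword: 1100110

1100110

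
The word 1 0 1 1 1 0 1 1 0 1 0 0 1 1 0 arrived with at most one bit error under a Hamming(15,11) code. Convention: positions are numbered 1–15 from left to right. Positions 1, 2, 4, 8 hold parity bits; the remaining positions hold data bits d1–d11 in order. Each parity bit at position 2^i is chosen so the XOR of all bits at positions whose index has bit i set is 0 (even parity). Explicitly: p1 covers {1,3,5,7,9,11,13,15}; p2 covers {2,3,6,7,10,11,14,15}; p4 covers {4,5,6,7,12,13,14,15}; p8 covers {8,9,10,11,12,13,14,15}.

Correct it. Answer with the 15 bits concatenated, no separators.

s1 (pos 1,3,5,7,9,11,13,15): 1⊕1⊕1⊕1⊕0⊕0⊕1⊕0 = 1
s2 (pos 2,3,6,7,10,11,14,15): 0⊕1⊕0⊕1⊕1⊕0⊕1⊕0 = 0
s4 (pos 4,5,6,7,12,13,14,15): 1⊕1⊕0⊕1⊕0⊕1⊕1⊕0 = 1
s8 (pos 8,9,10,11,12,13,14,15): 1⊕0⊕1⊕0⊕0⊕1⊕1⊕0 = 0
Syndrome s8…s1 = 0101 → error at position 5.
Flip position 5: 101110110100110 → 101100110100110

101100110100110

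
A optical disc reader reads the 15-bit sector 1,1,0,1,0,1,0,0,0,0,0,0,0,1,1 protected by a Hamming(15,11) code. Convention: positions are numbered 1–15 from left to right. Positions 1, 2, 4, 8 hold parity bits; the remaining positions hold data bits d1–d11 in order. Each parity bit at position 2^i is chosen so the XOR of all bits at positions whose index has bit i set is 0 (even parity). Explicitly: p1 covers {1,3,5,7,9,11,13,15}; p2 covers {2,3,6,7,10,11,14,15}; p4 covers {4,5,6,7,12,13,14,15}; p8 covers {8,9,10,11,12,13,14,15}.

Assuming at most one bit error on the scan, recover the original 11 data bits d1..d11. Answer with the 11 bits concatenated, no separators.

00100000011

s1 (pos 1,3,5,7,9,11,13,15): 1⊕0⊕0⊕0⊕0⊕0⊕0⊕1 = 0
s2 (pos 2,3,6,7,10,11,14,15): 1⊕0⊕1⊕0⊕0⊕0⊕1⊕1 = 0
s4 (pos 4,5,6,7,12,13,14,15): 1⊕0⊕1⊕0⊕0⊕0⊕1⊕1 = 0
s8 (pos 8,9,10,11,12,13,14,15): 0⊕0⊕0⊕0⊕0⊕0⊕1⊕1 = 0
Syndrome s8…s1 = 0000 → no error.
Read data bits from positions 3,5,6,7,9,10,11,12,13,14,15: 00100000011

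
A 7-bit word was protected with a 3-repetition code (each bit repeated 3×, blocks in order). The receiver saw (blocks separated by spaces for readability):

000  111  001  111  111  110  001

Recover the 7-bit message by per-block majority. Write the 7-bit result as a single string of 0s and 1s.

Block 1 (000): 0 ones → 0
Block 2 (111): 3 ones → 1
Block 3 (001): 1 one → 0
Block 4 (111): 3 ones → 1
Block 5 (111): 3 ones → 1
Block 6 (110): 2 ones → 1
Block 7 (001): 1 one → 0

0101110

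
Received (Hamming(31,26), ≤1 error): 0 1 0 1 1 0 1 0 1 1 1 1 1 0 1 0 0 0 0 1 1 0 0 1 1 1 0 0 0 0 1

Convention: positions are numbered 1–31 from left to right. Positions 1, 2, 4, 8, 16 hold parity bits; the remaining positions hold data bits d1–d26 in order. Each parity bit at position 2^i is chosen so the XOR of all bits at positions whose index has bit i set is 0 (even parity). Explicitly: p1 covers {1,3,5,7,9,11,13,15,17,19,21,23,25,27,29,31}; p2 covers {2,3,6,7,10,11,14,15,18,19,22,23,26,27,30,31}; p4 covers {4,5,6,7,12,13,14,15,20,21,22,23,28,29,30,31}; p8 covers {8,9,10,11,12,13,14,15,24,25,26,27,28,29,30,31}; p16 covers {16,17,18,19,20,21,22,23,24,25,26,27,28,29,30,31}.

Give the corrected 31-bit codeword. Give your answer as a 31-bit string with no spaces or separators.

s1 (pos 1,3,5,7,9,11,13,15,17,19,21,23,25,27,29,31): 0⊕0⊕1⊕1⊕1⊕1⊕1⊕1⊕0⊕0⊕1⊕0⊕1⊕0⊕0⊕1 = 1
s2 (pos 2,3,6,7,10,11,14,15,18,19,22,23,26,27,30,31): 1⊕0⊕0⊕1⊕1⊕1⊕0⊕1⊕0⊕0⊕0⊕0⊕1⊕0⊕0⊕1 = 1
s4 (pos 4,5,6,7,12,13,14,15,20,21,22,23,28,29,30,31): 1⊕1⊕0⊕1⊕1⊕1⊕0⊕1⊕1⊕1⊕0⊕0⊕0⊕0⊕0⊕1 = 1
s8 (pos 8,9,10,11,12,13,14,15,24,25,26,27,28,29,30,31): 0⊕1⊕1⊕1⊕1⊕1⊕0⊕1⊕1⊕1⊕1⊕0⊕0⊕0⊕0⊕1 = 0
s16 (pos 16,17,18,19,20,21,22,23,24,25,26,27,28,29,30,31): 0⊕0⊕0⊕0⊕1⊕1⊕0⊕0⊕1⊕1⊕1⊕0⊕0⊕0⊕0⊕1 = 0
Syndrome s16…s1 = 00111 → error at position 7.
Flip position 7: 0101101011111010000110011100001 → 0101100011111010000110011100001

0101100011111010000110011100001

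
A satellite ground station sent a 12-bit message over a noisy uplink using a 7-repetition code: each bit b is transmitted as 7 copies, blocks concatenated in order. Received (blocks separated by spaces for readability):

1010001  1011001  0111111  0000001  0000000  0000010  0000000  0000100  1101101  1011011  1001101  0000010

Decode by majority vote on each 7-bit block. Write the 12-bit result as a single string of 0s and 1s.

011000001110

Block 1 (1010001): 3 ones → 0
Block 2 (1011001): 4 ones → 1
Block 3 (0111111): 6 ones → 1
Block 4 (0000001): 1 one → 0
Block 5 (0000000): 0 ones → 0
Block 6 (0000010): 1 one → 0
Block 7 (0000000): 0 ones → 0
Block 8 (0000100): 1 one → 0
Block 9 (1101101): 5 ones → 1
Block 10 (1011011): 5 ones → 1
Block 11 (1001101): 4 ones → 1
Block 12 (0000010): 1 one → 0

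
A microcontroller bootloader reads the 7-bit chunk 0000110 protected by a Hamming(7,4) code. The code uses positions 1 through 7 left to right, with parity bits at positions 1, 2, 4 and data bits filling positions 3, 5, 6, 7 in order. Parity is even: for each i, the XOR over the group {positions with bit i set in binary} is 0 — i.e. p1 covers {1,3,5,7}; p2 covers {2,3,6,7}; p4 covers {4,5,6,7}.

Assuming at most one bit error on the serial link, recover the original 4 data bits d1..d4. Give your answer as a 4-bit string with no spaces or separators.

1110

s1 (pos 1,3,5,7): 0⊕0⊕1⊕0 = 1
s2 (pos 2,3,6,7): 0⊕0⊕1⊕0 = 1
s4 (pos 4,5,6,7): 0⊕1⊕1⊕0 = 0
Syndrome s4…s1 = 011 → error at position 3.
Flip position 3: 0000110 → 0010110
Read data bits from positions 3,5,6,7: 1110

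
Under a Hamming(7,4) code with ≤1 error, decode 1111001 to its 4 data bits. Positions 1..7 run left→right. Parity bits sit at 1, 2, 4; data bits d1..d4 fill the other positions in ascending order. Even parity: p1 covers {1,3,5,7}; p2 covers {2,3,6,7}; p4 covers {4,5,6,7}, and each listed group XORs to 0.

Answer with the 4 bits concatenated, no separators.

0001

s1 (pos 1,3,5,7): 1⊕1⊕0⊕1 = 1
s2 (pos 2,3,6,7): 1⊕1⊕0⊕1 = 1
s4 (pos 4,5,6,7): 1⊕0⊕0⊕1 = 0
Syndrome s4…s1 = 011 → error at position 3.
Flip position 3: 1111001 → 1101001
Read data bits from positions 3,5,6,7: 0001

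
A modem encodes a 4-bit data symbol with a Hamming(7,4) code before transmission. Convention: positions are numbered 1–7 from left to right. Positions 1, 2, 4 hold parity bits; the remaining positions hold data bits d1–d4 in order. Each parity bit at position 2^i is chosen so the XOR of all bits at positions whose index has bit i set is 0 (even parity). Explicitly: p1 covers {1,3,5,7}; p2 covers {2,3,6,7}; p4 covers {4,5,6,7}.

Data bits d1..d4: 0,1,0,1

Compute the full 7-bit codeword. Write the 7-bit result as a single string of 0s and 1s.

0100101

Place data at non-parity positions: p1 p2 0 p4 1 0 1
p1 (pos 1,3,5,7): XOR of data positions = 0⊕1⊕1 = 0
p2 (pos 2,3,6,7): XOR of data positions = 0⊕0⊕1 = 1
p4 (pos 4,5,6,7): XOR of data positions = 1⊕0⊕1 = 0
Codeword: 0100101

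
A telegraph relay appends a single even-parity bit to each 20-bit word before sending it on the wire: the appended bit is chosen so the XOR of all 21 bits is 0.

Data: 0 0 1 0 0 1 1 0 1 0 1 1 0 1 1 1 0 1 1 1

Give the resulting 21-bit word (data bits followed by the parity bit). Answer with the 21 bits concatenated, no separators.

001001101011011101110

XOR of the 20 data bits: 0⊕0⊕1⊕0⊕0⊕1⊕1⊕0⊕1⊕0⊕1⊕1⊕0⊕1⊕1⊕1⊕0⊕1⊕1⊕1 = 0
Parity bit = 0 (so all 21 bits XOR to 0).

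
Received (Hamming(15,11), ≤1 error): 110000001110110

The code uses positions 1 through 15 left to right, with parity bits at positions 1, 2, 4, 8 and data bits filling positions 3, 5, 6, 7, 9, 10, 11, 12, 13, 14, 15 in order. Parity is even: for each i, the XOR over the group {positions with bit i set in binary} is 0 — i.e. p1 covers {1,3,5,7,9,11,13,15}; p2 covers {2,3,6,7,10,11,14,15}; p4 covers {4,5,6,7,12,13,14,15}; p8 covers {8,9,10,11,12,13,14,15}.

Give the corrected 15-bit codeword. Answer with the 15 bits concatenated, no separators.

110000011110110

s1 (pos 1,3,5,7,9,11,13,15): 1⊕0⊕0⊕0⊕1⊕1⊕1⊕0 = 0
s2 (pos 2,3,6,7,10,11,14,15): 1⊕0⊕0⊕0⊕1⊕1⊕1⊕0 = 0
s4 (pos 4,5,6,7,12,13,14,15): 0⊕0⊕0⊕0⊕0⊕1⊕1⊕0 = 0
s8 (pos 8,9,10,11,12,13,14,15): 0⊕1⊕1⊕1⊕0⊕1⊕1⊕0 = 1
Syndrome s8…s1 = 1000 → error at position 8.
Flip position 8: 110000001110110 → 110000011110110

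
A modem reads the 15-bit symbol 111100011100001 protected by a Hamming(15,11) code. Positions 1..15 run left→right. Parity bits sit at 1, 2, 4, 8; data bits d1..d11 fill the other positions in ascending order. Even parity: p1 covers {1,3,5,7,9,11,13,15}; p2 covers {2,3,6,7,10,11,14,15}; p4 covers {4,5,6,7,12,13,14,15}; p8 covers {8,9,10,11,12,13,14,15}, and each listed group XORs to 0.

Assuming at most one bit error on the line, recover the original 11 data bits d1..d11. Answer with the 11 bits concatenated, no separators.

s1 (pos 1,3,5,7,9,11,13,15): 1⊕1⊕0⊕0⊕1⊕0⊕0⊕1 = 0
s2 (pos 2,3,6,7,10,11,14,15): 1⊕1⊕0⊕0⊕1⊕0⊕0⊕1 = 0
s4 (pos 4,5,6,7,12,13,14,15): 1⊕0⊕0⊕0⊕0⊕0⊕0⊕1 = 0
s8 (pos 8,9,10,11,12,13,14,15): 1⊕1⊕1⊕0⊕0⊕0⊕0⊕1 = 0
Syndrome s8…s1 = 0000 → no error.
Read data bits from positions 3,5,6,7,9,10,11,12,13,14,15: 10001100001

10001100001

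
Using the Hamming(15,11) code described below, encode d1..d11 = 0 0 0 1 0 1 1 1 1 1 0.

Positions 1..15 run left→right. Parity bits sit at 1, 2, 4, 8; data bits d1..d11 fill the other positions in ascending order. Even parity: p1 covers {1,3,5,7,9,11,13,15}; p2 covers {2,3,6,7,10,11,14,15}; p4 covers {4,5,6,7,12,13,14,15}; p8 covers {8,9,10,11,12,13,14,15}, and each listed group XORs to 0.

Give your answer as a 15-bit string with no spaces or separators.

Place data at non-parity positions: p1 p2 0 p4 0 0 1 p8 0 1 1 1 1 1 0
p1 (pos 1,3,5,7,9,11,13,15): XOR of data positions = 0⊕0⊕1⊕0⊕1⊕1⊕0 = 1
p2 (pos 2,3,6,7,10,11,14,15): XOR of data positions = 0⊕0⊕1⊕1⊕1⊕1⊕0 = 0
p4 (pos 4,5,6,7,12,13,14,15): XOR of data positions = 0⊕0⊕1⊕1⊕1⊕1⊕0 = 0
p8 (pos 8,9,10,11,12,13,14,15): XOR of data positions = 0⊕1⊕1⊕1⊕1⊕1⊕0 = 1
Codeword: 100000110111110

100000110111110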